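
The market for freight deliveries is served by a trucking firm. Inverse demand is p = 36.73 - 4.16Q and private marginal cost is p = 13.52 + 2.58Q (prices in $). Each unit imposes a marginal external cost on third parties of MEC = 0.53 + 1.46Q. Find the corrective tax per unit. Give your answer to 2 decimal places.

Social marginal cost = private MC + MEC = 14.05 + 4.04Q.
Set SMC = demand: 14.05 + 4.04Q = 36.73 - 4.16Q → Q* = 2.7659.
The Pigouvian tax equals MEC at Q*: 0.53 + 1.46×2.7659 = 4.5682.

tax = $4.57 per unit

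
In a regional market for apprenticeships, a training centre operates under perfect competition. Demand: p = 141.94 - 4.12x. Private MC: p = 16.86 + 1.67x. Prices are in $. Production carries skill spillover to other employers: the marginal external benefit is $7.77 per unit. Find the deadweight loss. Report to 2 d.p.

DWL = $5.21

Market equilibrium (private): 16.86 + 1.67x = 141.94 - 4.12x → x_m = 21.6028.
Social marginal cost = private MC − MEB = 9.09 + 1.67x.
Set SMC = demand: 9.09 + 1.67x = 141.94 - 4.12x → x* = 22.9447.
Between x* and x_m the wedge demand − SMC runs linearly from 0 to MEB(x_m), so the loss is a triangle.
DWL = ½ × 1.3419 × 7.7700 = 5.2133.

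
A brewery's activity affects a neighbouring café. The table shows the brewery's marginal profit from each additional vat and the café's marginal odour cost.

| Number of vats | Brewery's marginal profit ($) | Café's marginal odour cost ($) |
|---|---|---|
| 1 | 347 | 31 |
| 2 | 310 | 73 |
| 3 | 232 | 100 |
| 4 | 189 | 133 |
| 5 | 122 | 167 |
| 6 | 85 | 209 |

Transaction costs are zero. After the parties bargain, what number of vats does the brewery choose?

Bargaining reaches the level where marginal profit last exceeds marginal odour cost.
That holds through level 4 (189 ≥ 133) but not at 5 (122 < 167).

4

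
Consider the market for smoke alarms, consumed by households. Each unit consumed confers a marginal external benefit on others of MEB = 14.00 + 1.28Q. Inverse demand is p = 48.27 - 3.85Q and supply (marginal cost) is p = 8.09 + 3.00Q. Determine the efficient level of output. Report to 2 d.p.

Q* = 9.73

Social marginal benefit = demand + MEB = 62.27 - 2.57Q.
Set SMB = MC: 62.27 - 2.57Q = 8.09 + 3.00Q → Q* = 9.7271.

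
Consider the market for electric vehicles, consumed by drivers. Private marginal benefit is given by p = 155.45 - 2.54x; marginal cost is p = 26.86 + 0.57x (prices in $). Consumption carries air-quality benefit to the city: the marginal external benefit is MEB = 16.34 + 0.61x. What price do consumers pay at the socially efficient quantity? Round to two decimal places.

P = $8.20

Social marginal benefit = demand + MEB = 171.79 - 1.93x.
Set SMB = MC: 171.79 - 1.93x = 26.86 + 0.57x → x* = 57.9720.
Consumer price on the demand curve at x*: 155.45 − 2.54×57.9720 = 8.2011.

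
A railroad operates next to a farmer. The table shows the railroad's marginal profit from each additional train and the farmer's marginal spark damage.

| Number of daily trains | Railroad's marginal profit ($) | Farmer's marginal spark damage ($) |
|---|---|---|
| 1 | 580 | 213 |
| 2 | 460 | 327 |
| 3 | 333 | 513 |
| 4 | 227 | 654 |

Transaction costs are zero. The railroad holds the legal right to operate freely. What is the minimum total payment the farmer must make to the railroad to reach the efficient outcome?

Left alone the railroad would choose level 4 (marginal profit stays positive).
Efficient level: k* = 2 (marginal profit ≥ marginal spark damage through 2).
The farmer must at least cover the railroad's forgone profit from cutting 4→2: 333 + 227 = 560.

$560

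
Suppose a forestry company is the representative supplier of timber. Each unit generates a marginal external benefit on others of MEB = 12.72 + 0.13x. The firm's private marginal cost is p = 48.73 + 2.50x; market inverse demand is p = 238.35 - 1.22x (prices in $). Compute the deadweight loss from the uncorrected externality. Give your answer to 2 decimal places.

DWL = $52.13

Market equilibrium (private): 48.73 + 2.50x = 238.35 - 1.22x → x_m = 50.9731.
Social marginal cost = private MC − MEB = 36.01 + 2.37x.
Set SMC = demand: 36.01 + 2.37x = 238.35 - 1.22x → x* = 56.3621.
Between x* and x_m the wedge demand − SMC runs linearly from 0 to MEB(x_m), so the loss is a triangle.
DWL = ½ × 5.3890 × 19.3465 = 52.1291.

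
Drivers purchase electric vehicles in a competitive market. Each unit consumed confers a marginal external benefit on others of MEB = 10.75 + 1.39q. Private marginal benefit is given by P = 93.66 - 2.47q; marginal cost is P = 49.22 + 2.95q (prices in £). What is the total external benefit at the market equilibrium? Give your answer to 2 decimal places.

£134.87

Market equilibrium (private): 49.22 + 2.95q = 93.66 - 2.47q → q_m = 8.1993.
Total external benefit = ∫₀^{q_m} (10.75 + 1.39q) dq = 10.75×8.1993 + ½×1.39×8.1993² = 134.8663.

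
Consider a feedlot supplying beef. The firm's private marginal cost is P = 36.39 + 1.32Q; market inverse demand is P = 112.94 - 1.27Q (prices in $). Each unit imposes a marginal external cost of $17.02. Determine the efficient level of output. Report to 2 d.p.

Q* = 22.98

Social marginal cost = private MC + MEC = 53.41 + 1.32Q.
Set SMC = demand: 53.41 + 1.32Q = 112.94 - 1.27Q → Q* = 22.9846.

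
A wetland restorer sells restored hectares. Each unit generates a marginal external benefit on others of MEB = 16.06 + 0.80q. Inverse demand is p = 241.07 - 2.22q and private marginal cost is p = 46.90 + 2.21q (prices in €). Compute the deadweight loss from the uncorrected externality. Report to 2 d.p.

DWL = €360.02

Market equilibrium (private): 46.90 + 2.21q = 241.07 - 2.22q → q_m = 43.8307.
Social marginal cost = private MC − MEB = 30.84 + 1.41q.
Set SMC = demand: 30.84 + 1.41q = 241.07 - 2.22q → q* = 57.9146.
Between q* and q_m the wedge demand − SMC runs linearly from 0 to MEB(q_m), so the loss is a triangle.
DWL = ½ × 14.0839 × 51.1246 = 360.0169.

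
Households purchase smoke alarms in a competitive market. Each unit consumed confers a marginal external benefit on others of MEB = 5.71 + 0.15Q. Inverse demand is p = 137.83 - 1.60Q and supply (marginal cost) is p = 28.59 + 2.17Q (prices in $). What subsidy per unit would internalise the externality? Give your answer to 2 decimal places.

subsidy = $10.47 per unit

Social marginal benefit = demand + MEB = 143.54 - 1.45Q.
Set SMB = MC: 143.54 - 1.45Q = 28.59 + 2.17Q → Q* = 31.7541.
The Pigouvian subsidy equals MEB at Q*: 5.71 + 0.15×31.7541 = 10.4731.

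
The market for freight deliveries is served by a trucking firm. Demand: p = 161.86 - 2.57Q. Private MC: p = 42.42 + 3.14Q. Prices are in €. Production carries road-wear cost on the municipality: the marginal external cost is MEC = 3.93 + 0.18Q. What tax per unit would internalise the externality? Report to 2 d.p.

tax = €7.46 per unit

Social marginal cost = private MC + MEC = 46.35 + 3.32Q.
Set SMC = demand: 46.35 + 3.32Q = 161.86 - 2.57Q → Q* = 19.6112.
The Pigouvian tax equals MEC at Q*: 3.93 + 0.18×19.6112 = 7.4600.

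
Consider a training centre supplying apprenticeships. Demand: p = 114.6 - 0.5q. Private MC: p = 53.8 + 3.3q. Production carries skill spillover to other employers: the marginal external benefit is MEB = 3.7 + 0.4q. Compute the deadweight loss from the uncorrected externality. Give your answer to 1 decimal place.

DWL = 15.0

Market equilibrium (private): 53.8 + 3.3q = 114.6 - 0.5q → q_m = 16.0000.
Social marginal cost = private MC − MEB = 50.1 + 2.9q.
Set SMC = demand: 50.1 + 2.9q = 114.6 - 0.5q → q* = 18.9706.
The welfare-loss triangle has base |q_m − q*| and height MEB(q_m) (the vertical gap between SMC and demand is zero at q* and MEB at q_m).
DWL = ½ × 2.9706 × 10.1000 = 15.0015.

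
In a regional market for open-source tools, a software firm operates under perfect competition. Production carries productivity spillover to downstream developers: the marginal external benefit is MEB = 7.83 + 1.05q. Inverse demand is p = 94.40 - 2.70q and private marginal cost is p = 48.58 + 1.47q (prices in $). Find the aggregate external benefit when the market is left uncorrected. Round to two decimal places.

Market equilibrium (private): 48.58 + 1.47q = 94.40 - 2.70q → q_m = 10.9880.
Total external benefit = ∫₀^{q_m} (7.83 + 1.05q) dq = 7.83×10.9880 + ½×1.05×10.9880² = 149.4225.

$149.42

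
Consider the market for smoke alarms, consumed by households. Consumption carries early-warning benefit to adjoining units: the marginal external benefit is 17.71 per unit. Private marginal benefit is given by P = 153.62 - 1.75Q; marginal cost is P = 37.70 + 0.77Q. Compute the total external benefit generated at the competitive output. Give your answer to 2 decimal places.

Market equilibrium (private): 37.70 + 0.77Q = 153.62 - 1.75Q → Q_m = 46.0000.
Total external benefit = MEB × Q_m = 17.71 × 46.0000 = 814.6600.

814.66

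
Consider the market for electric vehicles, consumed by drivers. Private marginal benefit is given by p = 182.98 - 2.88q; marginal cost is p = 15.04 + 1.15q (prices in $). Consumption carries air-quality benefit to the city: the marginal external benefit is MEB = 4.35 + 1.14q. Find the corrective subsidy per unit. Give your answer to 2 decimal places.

subsidy = $72.31 per unit

Social marginal benefit = demand + MEB = 187.33 - 1.74q.
Set SMB = MC: 187.33 - 1.74q = 15.04 + 1.15q → q* = 59.6159.
The Pigouvian subsidy equals MEB at q*: 4.35 + 1.14×59.6159 = 72.3121.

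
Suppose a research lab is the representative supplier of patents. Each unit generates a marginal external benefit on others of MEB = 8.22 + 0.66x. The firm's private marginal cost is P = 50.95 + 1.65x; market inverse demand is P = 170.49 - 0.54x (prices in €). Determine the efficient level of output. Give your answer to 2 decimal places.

Social marginal cost = private MC − MEB = 42.73 + 0.99x.
Set SMC = demand: 42.73 + 0.99x = 170.49 - 0.54x → x* = 83.5033.

x* = 83.50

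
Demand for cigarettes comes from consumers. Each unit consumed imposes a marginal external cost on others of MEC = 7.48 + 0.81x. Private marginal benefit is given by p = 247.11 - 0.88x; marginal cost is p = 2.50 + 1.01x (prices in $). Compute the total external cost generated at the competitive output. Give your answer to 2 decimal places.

$7751.99

Market equilibrium (private): 2.50 + 1.01x = 247.11 - 0.88x → x_m = 129.4233.
Total external cost = ∫₀^{x_m} (7.48 + 0.81x) dx = 7.48×129.4233 + ½×0.81×129.4233² = 7751.9945.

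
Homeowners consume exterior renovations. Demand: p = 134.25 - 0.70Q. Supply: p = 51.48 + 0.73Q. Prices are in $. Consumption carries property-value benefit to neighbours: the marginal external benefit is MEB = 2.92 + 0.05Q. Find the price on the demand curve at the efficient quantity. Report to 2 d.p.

P = $90.78

Social marginal benefit = demand + MEB = 137.17 - 0.65Q.
Set SMB = MC: 137.17 - 0.65Q = 51.48 + 0.73Q → Q* = 62.0942.
Consumer price on the demand curve at Q*: 134.25 − 0.70×62.0942 = 90.7841.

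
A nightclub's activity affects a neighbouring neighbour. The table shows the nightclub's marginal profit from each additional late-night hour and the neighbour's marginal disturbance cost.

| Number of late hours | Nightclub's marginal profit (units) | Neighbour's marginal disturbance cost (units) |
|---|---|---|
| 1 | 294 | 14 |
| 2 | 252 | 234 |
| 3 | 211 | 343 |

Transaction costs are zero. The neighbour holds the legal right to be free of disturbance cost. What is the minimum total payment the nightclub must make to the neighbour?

248

Efficient level: marginal profit ≥ marginal disturbance cost through level 2, so k* = 2.
With the neighbour holding the right, the nightclub must at least compensate total damage at k*: 14 + 234 = 248.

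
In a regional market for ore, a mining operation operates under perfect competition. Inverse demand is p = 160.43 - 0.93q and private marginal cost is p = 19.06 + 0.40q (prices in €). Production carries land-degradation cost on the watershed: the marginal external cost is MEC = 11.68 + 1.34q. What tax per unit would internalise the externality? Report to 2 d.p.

tax = €76.77 per unit

Social marginal cost = private MC + MEC = 30.74 + 1.74q.
Set SMC = demand: 30.74 + 1.74q = 160.43 - 0.93q → q* = 48.5730.
The Pigouvian tax equals MEC at q*: 11.68 + 1.34×48.5730 = 76.7678.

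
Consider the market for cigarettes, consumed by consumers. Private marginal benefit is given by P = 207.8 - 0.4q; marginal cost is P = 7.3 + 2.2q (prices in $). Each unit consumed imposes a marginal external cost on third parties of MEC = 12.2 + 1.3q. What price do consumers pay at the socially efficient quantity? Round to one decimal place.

P = $188.5

Social marginal benefit = demand − MEC = 195.6 - 1.7q.
Set SMB = MC: 195.6 - 1.7q = 7.3 + 2.2q → q* = 48.2821.
Consumer price on the demand curve at q*: 207.8 − 0.4×48.2821 = 188.4872.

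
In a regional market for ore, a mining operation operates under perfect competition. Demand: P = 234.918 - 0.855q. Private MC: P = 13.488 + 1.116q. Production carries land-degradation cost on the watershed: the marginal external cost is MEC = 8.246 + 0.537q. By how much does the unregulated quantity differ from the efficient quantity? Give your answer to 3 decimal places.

Market equilibrium (private): 13.488 + 1.116q = 234.918 - 0.855q → q_m = 112.3440.
Social marginal cost = private MC + MEC = 21.734 + 1.653q.
Set SMC = demand: 21.734 + 1.653q = 234.918 - 0.855q → q* = 85.0016.
Gap = |112.3440 − 85.0016| = 27.3424.

27.342 units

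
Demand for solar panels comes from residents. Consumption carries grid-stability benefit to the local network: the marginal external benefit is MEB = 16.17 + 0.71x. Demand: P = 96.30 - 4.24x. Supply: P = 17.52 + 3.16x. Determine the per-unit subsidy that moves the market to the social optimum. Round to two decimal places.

subsidy = 26.25 per unit

Social marginal benefit = demand + MEB = 112.47 - 3.53x.
Set SMB = MC: 112.47 - 3.53x = 17.52 + 3.16x → x* = 14.1928.
The Pigouvian subsidy equals MEB at x*: 16.17 + 0.71×14.1928 = 26.2469.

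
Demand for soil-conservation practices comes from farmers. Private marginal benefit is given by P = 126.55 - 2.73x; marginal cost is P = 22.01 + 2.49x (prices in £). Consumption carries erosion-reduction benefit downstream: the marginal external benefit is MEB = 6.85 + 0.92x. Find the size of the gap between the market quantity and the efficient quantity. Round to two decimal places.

Market equilibrium (private): 22.01 + 2.49x = 126.55 - 2.73x → x_m = 20.0268.
Social marginal benefit = demand + MEB = 133.40 - 1.81x.
Set SMB = MC: 133.40 - 1.81x = 22.01 + 2.49x → x* = 25.9047.
Gap = |20.0268 − 25.9047| = 5.8779.

5.88 units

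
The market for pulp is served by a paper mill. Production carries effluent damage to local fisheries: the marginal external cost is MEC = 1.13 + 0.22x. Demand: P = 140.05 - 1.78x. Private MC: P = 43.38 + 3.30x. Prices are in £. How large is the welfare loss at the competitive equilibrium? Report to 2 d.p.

DWL = £2.67

Market equilibrium (private): 43.38 + 3.30x = 140.05 - 1.78x → x_m = 19.0295.
Social marginal cost = private MC + MEC = 44.51 + 3.52x.
Set SMC = demand: 44.51 + 3.52x = 140.05 - 1.78x → x* = 18.0264.
Between x* and x_m the wedge SMC − demand runs linearly from 0 to MEC(x_m), so the loss is a triangle.
DWL = ½ × 1.0031 × 5.3165 = 2.6665.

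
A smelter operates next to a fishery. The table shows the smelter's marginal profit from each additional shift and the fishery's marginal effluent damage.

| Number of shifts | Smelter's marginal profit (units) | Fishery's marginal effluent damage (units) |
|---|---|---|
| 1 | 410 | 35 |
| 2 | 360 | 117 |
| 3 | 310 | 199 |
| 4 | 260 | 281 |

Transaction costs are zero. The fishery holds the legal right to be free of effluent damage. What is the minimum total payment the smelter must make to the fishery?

Efficient level: marginal profit ≥ marginal effluent damage through level 3, so k* = 3.
With the fishery holding the right, the smelter must at least compensate total damage at k*: 35 + 117 + 199 = 351.

351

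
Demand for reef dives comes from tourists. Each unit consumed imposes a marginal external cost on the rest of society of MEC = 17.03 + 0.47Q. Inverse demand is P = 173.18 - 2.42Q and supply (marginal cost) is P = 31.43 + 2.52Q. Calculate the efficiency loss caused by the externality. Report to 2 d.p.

DWL = 86.07

Market equilibrium (private): 31.43 + 2.52Q = 173.18 - 2.42Q → Q_m = 28.6943.
Social marginal benefit = demand − MEC = 156.15 - 2.89Q.
Set SMB = MC: 156.15 - 2.89Q = 31.43 + 2.52Q → Q* = 23.0536.
Between Q* and Q_m the wedge MC − SMB runs linearly from 0 to MEC(Q_m), so the loss is a triangle.
DWL = ½ × 5.6407 × 30.5163 = 86.0666.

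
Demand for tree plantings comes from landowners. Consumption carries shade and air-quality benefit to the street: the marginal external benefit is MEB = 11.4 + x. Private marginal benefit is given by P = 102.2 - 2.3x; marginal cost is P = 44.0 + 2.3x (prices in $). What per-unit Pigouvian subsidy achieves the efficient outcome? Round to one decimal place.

Social marginal benefit = demand + MEB = 113.6 - 1.3x.
Set SMB = MC: 113.6 - 1.3x = 44.0 + 2.3x → x* = 19.3333.
The Pigouvian subsidy equals MEB at x*: 11.4 + 1.0×19.3333 = 30.7333.

subsidy = $30.7 per unit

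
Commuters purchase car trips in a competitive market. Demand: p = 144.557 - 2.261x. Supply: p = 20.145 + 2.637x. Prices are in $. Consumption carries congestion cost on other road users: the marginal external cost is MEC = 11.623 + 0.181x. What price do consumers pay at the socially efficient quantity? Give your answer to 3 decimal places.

Social marginal benefit = demand − MEC = 132.934 - 2.442x.
Set SMB = MC: 132.934 - 2.442x = 20.145 + 2.637x → x* = 22.2069.
Consumer price on the demand curve at x*: 144.557 − 2.261×22.2069 = 94.3472.

P = $94.347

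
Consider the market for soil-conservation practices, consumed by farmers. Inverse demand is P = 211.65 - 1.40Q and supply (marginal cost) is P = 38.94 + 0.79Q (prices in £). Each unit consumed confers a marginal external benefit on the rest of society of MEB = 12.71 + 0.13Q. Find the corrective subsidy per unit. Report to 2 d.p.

subsidy = £24.41 per unit

Social marginal benefit = demand + MEB = 224.36 - 1.27Q.
Set SMB = MC: 224.36 - 1.27Q = 38.94 + 0.79Q → Q* = 90.0097.
The Pigouvian subsidy equals MEB at Q*: 12.71 + 0.13×90.0097 = 24.4113.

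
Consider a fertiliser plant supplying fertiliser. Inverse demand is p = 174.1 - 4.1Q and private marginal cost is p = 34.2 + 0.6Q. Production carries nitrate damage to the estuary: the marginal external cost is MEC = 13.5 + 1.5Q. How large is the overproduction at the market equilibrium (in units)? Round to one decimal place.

Market equilibrium (private): 34.2 + 0.6Q = 174.1 - 4.1Q → Q_m = 29.7660.
Social marginal cost = private MC + MEC = 47.7 + 2.1Q.
Set SMC = demand: 47.7 + 2.1Q = 174.1 - 4.1Q → Q* = 20.3871.
Gap = |29.7660 − 20.3871| = 9.3789.

9.4 units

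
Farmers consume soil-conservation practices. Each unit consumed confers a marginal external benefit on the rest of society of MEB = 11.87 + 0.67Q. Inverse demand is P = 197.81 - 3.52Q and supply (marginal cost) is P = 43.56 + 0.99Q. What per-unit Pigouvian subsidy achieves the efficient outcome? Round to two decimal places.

Social marginal benefit = demand + MEB = 209.68 - 2.85Q.
Set SMB = MC: 209.68 - 2.85Q = 43.56 + 0.99Q → Q* = 43.2604.
The Pigouvian subsidy equals MEB at Q*: 11.87 + 0.67×43.2604 = 40.8545.

subsidy = 40.85 per unit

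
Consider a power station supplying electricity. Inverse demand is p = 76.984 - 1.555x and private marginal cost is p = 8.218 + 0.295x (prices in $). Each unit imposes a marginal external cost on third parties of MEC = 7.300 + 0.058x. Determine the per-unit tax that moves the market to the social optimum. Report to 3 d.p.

tax = $9.168 per unit

Social marginal cost = private MC + MEC = 15.518 + 0.353x.
Set SMC = demand: 15.518 + 0.353x = 76.984 - 1.555x → x* = 32.2149.
The Pigouvian tax equals MEC at x*: 7.300 + 0.058×32.2149 = 9.1685.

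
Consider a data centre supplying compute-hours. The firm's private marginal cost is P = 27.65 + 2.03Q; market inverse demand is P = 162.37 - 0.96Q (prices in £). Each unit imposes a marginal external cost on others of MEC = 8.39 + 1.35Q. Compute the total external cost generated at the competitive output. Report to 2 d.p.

£1748.36

Market equilibrium (private): 27.65 + 2.03Q = 162.37 - 0.96Q → Q_m = 45.0569.
Total external cost = ∫₀^{Q_m} (8.39 + 1.35Q) dQ = 8.39×45.0569 + ½×1.35×45.0569² = 1748.3613.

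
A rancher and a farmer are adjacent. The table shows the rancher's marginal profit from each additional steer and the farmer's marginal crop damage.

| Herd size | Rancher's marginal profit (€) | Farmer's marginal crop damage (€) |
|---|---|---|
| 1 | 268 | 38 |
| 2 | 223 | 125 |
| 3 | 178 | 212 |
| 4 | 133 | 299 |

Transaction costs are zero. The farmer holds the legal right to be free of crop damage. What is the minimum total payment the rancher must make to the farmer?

Efficient level: marginal profit ≥ marginal crop damage through level 2, so k* = 2.
With the farmer holding the right, the rancher must at least compensate total damage at k*: 38 + 125 = 163.

€163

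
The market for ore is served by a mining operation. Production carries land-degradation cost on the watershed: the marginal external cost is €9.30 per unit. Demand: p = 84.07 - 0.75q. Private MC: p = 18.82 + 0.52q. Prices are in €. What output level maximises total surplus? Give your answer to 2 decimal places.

q* = 44.06

Social marginal cost = private MC + MEC = 28.12 + 0.52q.
Set SMC = demand: 28.12 + 0.52q = 84.07 - 0.75q → q* = 44.0551.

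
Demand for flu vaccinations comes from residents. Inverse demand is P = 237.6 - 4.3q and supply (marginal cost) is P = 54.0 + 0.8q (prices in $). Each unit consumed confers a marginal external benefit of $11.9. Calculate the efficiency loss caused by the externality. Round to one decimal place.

Market equilibrium (private): 54.0 + 0.8q = 237.6 - 4.3q → q_m = 36.0000.
Social marginal benefit = demand + MEB = 249.5 - 4.3q.
Set SMB = MC: 249.5 - 4.3q = 54.0 + 0.8q → q* = 38.3333.
The loss is the area between SMB and MC from q* to q_m; with linear curves that's a triangle of height MEB(q_m).
DWL = ½ × 2.3333 × 11.9000 = 13.8831.

DWL = $13.9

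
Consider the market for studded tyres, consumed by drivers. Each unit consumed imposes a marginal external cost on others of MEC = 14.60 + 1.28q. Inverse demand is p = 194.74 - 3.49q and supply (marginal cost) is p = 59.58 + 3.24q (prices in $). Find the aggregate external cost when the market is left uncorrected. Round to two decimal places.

Market equilibrium (private): 59.58 + 3.24q = 194.74 - 3.49q → q_m = 20.0832.
Total external cost = ∫₀^{q_m} (14.60 + 1.28q) dq = 14.60×20.0832 + ½×1.28×20.0832² = 551.3491.

$551.35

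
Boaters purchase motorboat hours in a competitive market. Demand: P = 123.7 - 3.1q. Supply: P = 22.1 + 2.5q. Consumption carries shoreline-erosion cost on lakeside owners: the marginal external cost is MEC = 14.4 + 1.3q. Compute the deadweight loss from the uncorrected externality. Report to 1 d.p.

Market equilibrium (private): 22.1 + 2.5q = 123.7 - 3.1q → q_m = 18.1429.
Social marginal benefit = demand − MEC = 109.3 - 4.4q.
Set SMB = MC: 109.3 - 4.4q = 22.1 + 2.5q → q* = 12.6377.
Between q* and q_m the wedge MC − SMB runs linearly from 0 to MEC(q_m), so the loss is a triangle.
DWL = ½ × 5.5052 × 37.9857 = 104.5594.

DWL = 104.6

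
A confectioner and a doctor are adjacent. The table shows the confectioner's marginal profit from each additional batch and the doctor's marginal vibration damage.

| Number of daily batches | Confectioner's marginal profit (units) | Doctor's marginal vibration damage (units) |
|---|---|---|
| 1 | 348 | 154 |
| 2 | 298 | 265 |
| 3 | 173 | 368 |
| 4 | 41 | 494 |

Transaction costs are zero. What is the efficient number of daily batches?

2

Bargaining reaches the level where marginal profit last exceeds marginal vibration damage.
That holds through level 2 (298 ≥ 265) but not at 3 (173 < 368).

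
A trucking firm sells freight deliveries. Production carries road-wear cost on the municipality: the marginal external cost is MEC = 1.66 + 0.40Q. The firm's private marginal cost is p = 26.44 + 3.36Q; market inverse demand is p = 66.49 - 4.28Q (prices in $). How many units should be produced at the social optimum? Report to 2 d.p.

Social marginal cost = private MC + MEC = 28.10 + 3.76Q.
Set SMC = demand: 28.10 + 3.76Q = 66.49 - 4.28Q → Q* = 4.7749.

Q* = 4.77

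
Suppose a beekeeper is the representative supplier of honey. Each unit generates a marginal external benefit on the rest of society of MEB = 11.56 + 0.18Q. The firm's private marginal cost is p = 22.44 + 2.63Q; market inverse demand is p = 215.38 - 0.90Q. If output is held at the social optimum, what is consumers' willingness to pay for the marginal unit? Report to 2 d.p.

P = 160.44

Social marginal cost = private MC − MEB = 10.88 + 2.45Q.
Set SMC = demand: 10.88 + 2.45Q = 215.38 - 0.90Q → Q* = 61.0448.
Consumer price on the demand curve at Q*: 215.38 − 0.90×61.0448 = 160.4397.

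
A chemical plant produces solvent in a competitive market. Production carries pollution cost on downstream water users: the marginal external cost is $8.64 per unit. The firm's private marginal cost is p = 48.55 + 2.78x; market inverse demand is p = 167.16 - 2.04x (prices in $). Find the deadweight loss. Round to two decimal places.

DWL = $7.74

Market equilibrium (private): 48.55 + 2.78x = 167.16 - 2.04x → x_m = 24.6079.
Social marginal cost = private MC + MEC = 57.19 + 2.78x.
Set SMC = demand: 57.19 + 2.78x = 167.16 - 2.04x → x* = 22.8154.
The welfare-loss triangle has base |x_m − x*| and height MEC(x_m) (the vertical gap between SMC and demand is zero at x* and MEC at x_m).
DWL = ½ × 1.7925 × 8.6400 = 7.7436.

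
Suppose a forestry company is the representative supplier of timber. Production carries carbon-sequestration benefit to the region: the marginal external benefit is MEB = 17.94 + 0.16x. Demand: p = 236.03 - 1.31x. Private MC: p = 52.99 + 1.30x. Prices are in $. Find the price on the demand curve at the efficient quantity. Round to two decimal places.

Social marginal cost = private MC − MEB = 35.05 + 1.14x.
Set SMC = demand: 35.05 + 1.14x = 236.03 - 1.31x → x* = 82.0327.
Consumer price on the demand curve at x*: 236.03 − 1.31×82.0327 = 128.5672.

P = $128.57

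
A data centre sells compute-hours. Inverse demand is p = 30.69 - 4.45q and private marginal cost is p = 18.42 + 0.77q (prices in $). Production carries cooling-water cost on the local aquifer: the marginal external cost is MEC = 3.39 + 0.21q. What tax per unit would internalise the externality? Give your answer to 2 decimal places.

tax = $3.73 per unit

Social marginal cost = private MC + MEC = 21.81 + 0.98q.
Set SMC = demand: 21.81 + 0.98q = 30.69 - 4.45q → q* = 1.6354.
The Pigouvian tax equals MEC at q*: 3.39 + 0.21×1.6354 = 3.7334.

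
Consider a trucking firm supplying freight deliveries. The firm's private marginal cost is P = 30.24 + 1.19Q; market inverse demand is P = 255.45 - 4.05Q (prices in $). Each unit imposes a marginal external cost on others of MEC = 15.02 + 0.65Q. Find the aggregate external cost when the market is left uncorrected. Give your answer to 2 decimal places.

$1245.88

Market equilibrium (private): 30.24 + 1.19Q = 255.45 - 4.05Q → Q_m = 42.9790.
Total external cost = ∫₀^{Q_m} (15.02 + 0.65Q) dQ = 15.02×42.9790 + ½×0.65×42.9790² = 1245.8828.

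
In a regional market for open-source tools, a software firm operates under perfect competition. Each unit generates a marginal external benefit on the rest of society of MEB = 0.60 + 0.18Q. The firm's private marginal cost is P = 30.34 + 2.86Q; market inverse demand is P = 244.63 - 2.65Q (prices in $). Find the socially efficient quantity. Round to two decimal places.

Social marginal cost = private MC − MEB = 29.74 + 2.68Q.
Set SMC = demand: 29.74 + 2.68Q = 244.63 - 2.65Q → Q* = 40.3171.

Q* = 40.32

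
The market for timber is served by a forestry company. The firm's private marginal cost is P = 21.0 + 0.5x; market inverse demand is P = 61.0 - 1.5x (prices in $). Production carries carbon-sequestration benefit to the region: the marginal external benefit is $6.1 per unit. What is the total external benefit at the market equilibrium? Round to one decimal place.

$122.0

Market equilibrium (private): 21.0 + 0.5x = 61.0 - 1.5x → x_m = 20.0000.
Total external benefit = MEB × x_m = 6.1 × 20.0000 = 122.0000.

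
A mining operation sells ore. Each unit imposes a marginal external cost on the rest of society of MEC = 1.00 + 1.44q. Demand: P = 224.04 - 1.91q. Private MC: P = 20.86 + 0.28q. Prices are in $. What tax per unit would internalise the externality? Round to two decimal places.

Social marginal cost = private MC + MEC = 21.86 + 1.72q.
Set SMC = demand: 21.86 + 1.72q = 224.04 - 1.91q → q* = 55.6970.
The Pigouvian tax equals MEC at q*: 1.00 + 1.44×55.6970 = 81.2037.

tax = $81.20 per unit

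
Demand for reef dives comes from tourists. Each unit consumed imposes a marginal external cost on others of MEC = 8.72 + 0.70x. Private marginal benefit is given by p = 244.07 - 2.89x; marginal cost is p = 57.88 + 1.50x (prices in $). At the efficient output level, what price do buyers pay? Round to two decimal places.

Social marginal benefit = demand − MEC = 235.35 - 3.59x.
Set SMB = MC: 235.35 - 3.59x = 57.88 + 1.50x → x* = 34.8664.
Consumer price on the demand curve at x*: 244.07 − 2.89×34.8664 = 143.3061.

P = $143.31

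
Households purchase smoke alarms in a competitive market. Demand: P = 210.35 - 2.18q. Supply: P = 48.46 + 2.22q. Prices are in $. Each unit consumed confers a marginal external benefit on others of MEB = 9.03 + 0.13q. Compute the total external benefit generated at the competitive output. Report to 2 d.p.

Market equilibrium (private): 48.46 + 2.22q = 210.35 - 2.18q → q_m = 36.7932.
Total external benefit = ∫₀^{q_m} (9.03 + 0.13q) dq = 9.03×36.7932 + ½×0.13×36.7932² = 420.2357.

$420.24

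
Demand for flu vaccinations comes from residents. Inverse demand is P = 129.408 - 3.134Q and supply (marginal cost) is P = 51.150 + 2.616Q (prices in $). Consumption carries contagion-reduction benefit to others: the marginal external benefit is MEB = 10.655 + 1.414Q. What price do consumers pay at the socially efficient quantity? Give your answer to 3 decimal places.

Social marginal benefit = demand + MEB = 140.063 - 1.720Q.
Set SMB = MC: 140.063 - 1.720Q = 51.150 + 2.616Q → Q* = 20.5058.
Consumer price on the demand curve at Q*: 129.408 − 3.134×20.5058 = 65.1428.

P = $65.143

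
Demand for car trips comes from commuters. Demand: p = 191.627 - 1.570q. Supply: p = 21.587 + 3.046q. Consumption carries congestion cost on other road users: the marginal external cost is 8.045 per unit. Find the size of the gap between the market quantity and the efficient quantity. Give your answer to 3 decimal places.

Market equilibrium (private): 21.587 + 3.046q = 191.627 - 1.570q → q_m = 36.8371.
Social marginal benefit = demand − MEC = 183.582 - 1.570q.
Set SMB = MC: 183.582 - 1.570q = 21.587 + 3.046q → q* = 35.0942.
Gap = |36.8371 − 35.0942| = 1.7429.

1.743 units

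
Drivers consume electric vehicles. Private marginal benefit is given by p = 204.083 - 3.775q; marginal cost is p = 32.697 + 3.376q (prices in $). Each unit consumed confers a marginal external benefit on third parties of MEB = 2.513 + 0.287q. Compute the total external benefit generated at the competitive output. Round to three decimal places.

Market equilibrium (private): 32.697 + 3.376q = 204.083 - 3.775q → q_m = 23.9667.
Total external benefit = ∫₀^{q_m} (2.513 + 0.287q) dq = 2.513×23.9667 + ½×0.287×23.9667² = 142.6551.

$142.655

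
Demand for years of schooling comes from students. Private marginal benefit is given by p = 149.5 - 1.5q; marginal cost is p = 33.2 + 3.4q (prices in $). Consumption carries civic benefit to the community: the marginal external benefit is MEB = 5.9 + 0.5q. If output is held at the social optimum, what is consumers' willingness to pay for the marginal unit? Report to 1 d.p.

P = $107.8

Social marginal benefit = demand + MEB = 155.4 - q.
Set SMB = MC: 155.4 - q = 33.2 + 3.4q → q* = 27.7727.
Consumer price on the demand curve at q*: 149.5 − 1.5×27.7727 = 107.8410.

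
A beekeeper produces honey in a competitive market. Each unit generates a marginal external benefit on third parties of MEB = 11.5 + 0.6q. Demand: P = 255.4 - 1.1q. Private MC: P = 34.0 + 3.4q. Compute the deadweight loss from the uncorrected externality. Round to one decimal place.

DWL = 215.7

Market equilibrium (private): 34.0 + 3.4q = 255.4 - 1.1q → q_m = 49.2000.
Social marginal cost = private MC − MEB = 22.5 + 2.8q.
Set SMC = demand: 22.5 + 2.8q = 255.4 - 1.1q → q* = 59.7179.
The loss is the area between SMC and demand from q* to q_m; with linear curves that's a triangle of height MEB(q_m).
DWL = ½ × 10.5179 × 41.0200 = 215.7221.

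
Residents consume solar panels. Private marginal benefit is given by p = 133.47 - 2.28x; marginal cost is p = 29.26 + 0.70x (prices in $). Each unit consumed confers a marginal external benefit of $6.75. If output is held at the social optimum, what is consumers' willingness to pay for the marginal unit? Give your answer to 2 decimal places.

P = $48.57

Social marginal benefit = demand + MEB = 140.22 - 2.28x.
Set SMB = MC: 140.22 - 2.28x = 29.26 + 0.70x → x* = 37.2349.
Consumer price on the demand curve at x*: 133.47 − 2.28×37.2349 = 48.5744.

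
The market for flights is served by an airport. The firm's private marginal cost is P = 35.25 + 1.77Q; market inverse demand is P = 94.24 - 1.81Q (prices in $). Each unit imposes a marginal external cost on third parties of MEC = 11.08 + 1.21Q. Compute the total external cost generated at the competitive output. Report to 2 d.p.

$346.84

Market equilibrium (private): 35.25 + 1.77Q = 94.24 - 1.81Q → Q_m = 16.4777.
Total external cost = ∫₀^{Q_m} (11.08 + 1.21Q) dQ = 11.08×16.4777 + ½×1.21×16.4777² = 346.8392.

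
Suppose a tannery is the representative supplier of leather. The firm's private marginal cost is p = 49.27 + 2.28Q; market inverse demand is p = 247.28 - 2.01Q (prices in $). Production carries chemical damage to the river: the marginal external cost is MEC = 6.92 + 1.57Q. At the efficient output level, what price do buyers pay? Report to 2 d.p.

P = $181.74

Social marginal cost = private MC + MEC = 56.19 + 3.85Q.
Set SMC = demand: 56.19 + 3.85Q = 247.28 - 2.01Q → Q* = 32.6092.
Consumer price on the demand curve at Q*: 247.28 − 2.01×32.6092 = 181.7355.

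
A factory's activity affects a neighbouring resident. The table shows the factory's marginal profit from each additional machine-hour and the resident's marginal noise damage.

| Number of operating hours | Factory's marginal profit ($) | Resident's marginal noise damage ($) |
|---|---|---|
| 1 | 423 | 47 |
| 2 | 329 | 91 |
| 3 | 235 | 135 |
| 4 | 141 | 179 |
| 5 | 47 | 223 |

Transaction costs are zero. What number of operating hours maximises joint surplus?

3

Bargaining reaches the level where marginal profit last exceeds marginal noise damage.
That holds through level 3 (235 ≥ 135) but not at 4 (141 < 179).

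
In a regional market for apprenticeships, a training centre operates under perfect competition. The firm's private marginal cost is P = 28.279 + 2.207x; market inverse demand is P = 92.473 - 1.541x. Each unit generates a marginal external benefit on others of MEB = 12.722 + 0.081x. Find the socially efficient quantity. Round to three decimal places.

x* = 20.975

Social marginal cost = private MC − MEB = 15.557 + 2.126x.
Set SMC = demand: 15.557 + 2.126x = 92.473 - 1.541x → x* = 20.9752.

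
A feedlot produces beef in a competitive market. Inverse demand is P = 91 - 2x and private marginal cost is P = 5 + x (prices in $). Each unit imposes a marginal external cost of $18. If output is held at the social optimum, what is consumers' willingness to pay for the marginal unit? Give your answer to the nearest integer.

Social marginal cost = private MC + MEC = 23 + x.
Set SMC = demand: 23 + x = 91 - 2x → x* = 22.6667.
Consumer price on the demand curve at x*: 91 − 2×22.6667 = 45.6666.

P = $46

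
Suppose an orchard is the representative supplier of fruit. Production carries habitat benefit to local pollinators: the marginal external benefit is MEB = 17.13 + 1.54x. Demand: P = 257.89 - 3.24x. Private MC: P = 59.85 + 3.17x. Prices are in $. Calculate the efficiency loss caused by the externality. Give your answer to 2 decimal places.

DWL = $429.90

Market equilibrium (private): 59.85 + 3.17x = 257.89 - 3.24x → x_m = 30.8955.
Social marginal cost = private MC − MEB = 42.72 + 1.63x.
Set SMC = demand: 42.72 + 1.63x = 257.89 - 3.24x → x* = 44.1828.
The welfare-loss triangle has base |x_m − x*| and height MEB(x_m) (the vertical gap between SMC and demand is zero at x* and MEB at x_m).
DWL = ½ × 13.2873 × 64.7090 = 429.9039.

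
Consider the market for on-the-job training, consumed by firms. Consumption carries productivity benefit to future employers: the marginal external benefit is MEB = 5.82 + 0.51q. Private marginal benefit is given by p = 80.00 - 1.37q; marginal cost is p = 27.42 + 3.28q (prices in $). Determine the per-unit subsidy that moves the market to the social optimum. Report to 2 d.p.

Social marginal benefit = demand + MEB = 85.82 - 0.86q.
Set SMB = MC: 85.82 - 0.86q = 27.42 + 3.28q → q* = 14.1063.
The Pigouvian subsidy equals MEB at q*: 5.82 + 0.51×14.1063 = 13.0142.

subsidy = $13.01 per unit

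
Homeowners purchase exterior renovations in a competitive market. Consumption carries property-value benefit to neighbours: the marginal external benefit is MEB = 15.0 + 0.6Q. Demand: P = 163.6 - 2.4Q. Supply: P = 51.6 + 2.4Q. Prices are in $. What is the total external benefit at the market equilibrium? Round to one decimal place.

Market equilibrium (private): 51.6 + 2.4Q = 163.6 - 2.4Q → Q_m = 23.3333.
Total external benefit = ∫₀^{Q_m} (15.0 + 0.6Q) dQ = 15.0×23.3333 + ½×0.6×23.3333² = 513.3324.

$513.3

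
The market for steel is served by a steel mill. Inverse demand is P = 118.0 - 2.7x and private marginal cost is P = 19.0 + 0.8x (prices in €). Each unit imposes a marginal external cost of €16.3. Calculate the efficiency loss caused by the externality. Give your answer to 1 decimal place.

DWL = €38.0

Market equilibrium (private): 19.0 + 0.8x = 118.0 - 2.7x → x_m = 28.2857.
Social marginal cost = private MC + MEC = 35.3 + 0.8x.
Set SMC = demand: 35.3 + 0.8x = 118.0 - 2.7x → x* = 23.6286.
The welfare-loss triangle has base |x_m − x*| and height MEC(x_m) (the vertical gap between SMC and demand is zero at x* and MEC at x_m).
DWL = ½ × 4.6571 × 16.3000 = 37.9554.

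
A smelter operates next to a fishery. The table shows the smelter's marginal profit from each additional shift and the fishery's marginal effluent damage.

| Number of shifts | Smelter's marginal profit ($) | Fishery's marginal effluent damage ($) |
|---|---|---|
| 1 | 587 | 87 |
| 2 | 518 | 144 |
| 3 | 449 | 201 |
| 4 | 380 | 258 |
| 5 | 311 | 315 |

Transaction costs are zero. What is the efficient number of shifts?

Bargaining reaches the level where marginal profit last exceeds marginal effluent damage.
That holds through level 4 (380 ≥ 258) but not at 5 (311 < 315).

4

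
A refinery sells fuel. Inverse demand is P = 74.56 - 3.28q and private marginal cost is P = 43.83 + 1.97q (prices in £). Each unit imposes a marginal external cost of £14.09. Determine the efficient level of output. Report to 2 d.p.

Social marginal cost = private MC + MEC = 57.92 + 1.97q.
Set SMC = demand: 57.92 + 1.97q = 74.56 - 3.28q → q* = 3.1695.

q* = 3.17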